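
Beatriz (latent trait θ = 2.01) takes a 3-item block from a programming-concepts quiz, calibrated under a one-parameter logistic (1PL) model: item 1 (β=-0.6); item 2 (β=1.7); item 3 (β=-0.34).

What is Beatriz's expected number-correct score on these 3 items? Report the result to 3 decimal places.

P(θ) = 1 / (1 + exp(−(θ − β)))
P_1 = 1/(1+e^{-2.6100}) = 0.9315
P_2 = 1/(1+e^{-0.3100}) = 0.5769
P_3 = 1/(1+e^{-2.3500}) = 0.9129
E[score] = 0.9315 + 0.5769 + 0.9129 = 2.4213

2.421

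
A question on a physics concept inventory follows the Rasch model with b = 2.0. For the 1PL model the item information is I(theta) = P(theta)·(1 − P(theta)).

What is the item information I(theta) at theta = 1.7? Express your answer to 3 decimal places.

0.244

P = 1/(1+e^{0.3000}) = 0.4256
P(1−P) = 0.4256 × 0.5744 = 0.2445
I = P(1−P) = 0.24446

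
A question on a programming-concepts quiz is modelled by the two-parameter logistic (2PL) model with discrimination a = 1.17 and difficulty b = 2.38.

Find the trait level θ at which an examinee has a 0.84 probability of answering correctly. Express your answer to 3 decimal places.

3.797

P(θ) = 1 / (1 + exp(−a(θ − b)))
logit = ln(0.8400/0.1600) = 1.6582
θ = b + logit/(a) = 2.38 + 1.6582/1.1700 = 3.7973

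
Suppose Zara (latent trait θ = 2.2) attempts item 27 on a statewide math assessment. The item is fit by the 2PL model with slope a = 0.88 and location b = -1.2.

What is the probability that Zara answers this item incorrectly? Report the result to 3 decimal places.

0.048

P(θ) = 1 / (1 + exp(−a(θ − b)))
Exponent: 0.88 × (2.2 − (-1.2)) = 2.9920
1/(1 + e^{-2.9920}) = 0.9522
P(incorrect) = 1 − 0.9522 = 0.0478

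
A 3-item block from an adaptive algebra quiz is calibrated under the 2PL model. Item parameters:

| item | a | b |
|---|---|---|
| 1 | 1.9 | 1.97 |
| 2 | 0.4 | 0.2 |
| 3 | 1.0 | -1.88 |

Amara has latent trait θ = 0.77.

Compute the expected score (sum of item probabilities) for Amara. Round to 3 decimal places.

1.584

P(θ) = 1 / (1 + exp(−a(θ − b)))
P_1 = 1/(1+e^{2.2800}) = 0.0928
P_2 = 1/(1+e^{-0.2280}) = 0.5568
P_3 = 1/(1+e^{-2.6500}) = 0.9340
E[score] = 0.0928 + 0.5568 + 0.9340 = 1.5836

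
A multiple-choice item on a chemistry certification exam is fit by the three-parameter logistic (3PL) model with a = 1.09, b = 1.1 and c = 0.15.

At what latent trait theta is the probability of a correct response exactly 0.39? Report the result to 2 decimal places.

P(theta) = c + (1 − c) · 1 / (1 + exp(−a(theta − b)))
Remove guessing floor: (0.39 − 0.15)/(1 − 0.15) = 0.2824
logit = ln(0.2824/0.7176) = -0.9328
theta = b + logit/(a) = 1.1 + (-0.9328)/1.0900 = 0.2442

0.24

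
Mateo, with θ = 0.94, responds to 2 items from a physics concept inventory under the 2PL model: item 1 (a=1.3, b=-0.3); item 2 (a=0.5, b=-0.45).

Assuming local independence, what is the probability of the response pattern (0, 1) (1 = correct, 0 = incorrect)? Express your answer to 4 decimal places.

P(θ) = 1 / (1 + exp(−a(θ − b)))
P_1 = 1/(1+e^{-1.6120}) = 0.8337
P_2 = 1/(1+e^{-0.6950}) = 0.6671
L = (1−P_1) × P_2 = 0.1663 × 0.6671 = 0.11094

0.1109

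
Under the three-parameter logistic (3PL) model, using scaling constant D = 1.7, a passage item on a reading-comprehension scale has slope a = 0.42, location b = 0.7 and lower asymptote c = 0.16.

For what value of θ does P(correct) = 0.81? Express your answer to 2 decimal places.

P(θ) = c + (1 − c) · 1 / (1 + exp(−D·a(θ − b)))
Remove guessing floor: (0.81 − 0.16)/(1 − 0.16) = 0.7738
logit = ln(0.7738/0.2262) = 1.2299
θ = b + logit/(1.7·a) = 0.7 + 1.2299/0.7140 = 2.4226

2.42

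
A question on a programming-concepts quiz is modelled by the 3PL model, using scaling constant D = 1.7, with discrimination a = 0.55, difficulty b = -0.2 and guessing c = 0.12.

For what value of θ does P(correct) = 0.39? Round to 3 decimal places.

P(θ) = c + (1 − c) · 1 / (1 + exp(−D·a(θ − b)))
Remove guessing floor: (0.39 − 0.12)/(1 − 0.12) = 0.3068
logit = ln(0.3068/0.6932) = -0.8150
θ = b + logit/(1.7·a) = -0.2 + (-0.8150)/0.9350 = -1.0717

-1.072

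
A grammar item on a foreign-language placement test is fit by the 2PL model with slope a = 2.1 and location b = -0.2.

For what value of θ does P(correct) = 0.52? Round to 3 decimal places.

P(θ) = 1 / (1 + exp(−a(θ − b)))
logit = ln(0.5200/0.4800) = 0.0800
θ = b + logit/(a) = -0.2 + 0.0800/2.1000 = -0.1619

-0.162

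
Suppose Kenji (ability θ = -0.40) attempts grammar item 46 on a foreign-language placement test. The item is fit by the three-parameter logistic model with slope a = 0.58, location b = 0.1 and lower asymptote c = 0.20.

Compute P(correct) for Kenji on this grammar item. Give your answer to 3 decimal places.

0.542

P(θ) = c + (1 − c) · 1 / (1 + exp(−a(θ − b)))
Exponent: 0.58 × (-0.40 − 0.1) = -0.2900
1/(1 + e^{0.2900}) = 0.4280
P = 0.20 + 0.80 × 0.4280 = 0.5424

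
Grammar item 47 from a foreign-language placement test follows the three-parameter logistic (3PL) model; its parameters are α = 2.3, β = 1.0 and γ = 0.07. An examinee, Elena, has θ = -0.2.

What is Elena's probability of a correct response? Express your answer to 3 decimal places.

P(θ) = γ + (1 − γ) · 1 / (1 + exp(−α(θ − β)))
Exponent: 2.3 × (-0.2 − 1.0) = -2.7600
1/(1 + e^{2.7600}) = 0.0595
P = 0.07 + 0.93 × 0.0595 = 0.1254

0.125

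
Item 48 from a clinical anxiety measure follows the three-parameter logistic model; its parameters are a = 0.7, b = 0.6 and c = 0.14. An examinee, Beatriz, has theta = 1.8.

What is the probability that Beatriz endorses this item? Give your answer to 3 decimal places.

P(theta) = c + (1 − c) · 1 / (1 + exp(−a(theta − b)))
Exponent: 0.7 × (1.8 − 0.6) = 0.8400
1/(1 + e^{-0.8400}) = 0.6985
P = 0.14 + 0.86 × 0.6985 = 0.7407

0.741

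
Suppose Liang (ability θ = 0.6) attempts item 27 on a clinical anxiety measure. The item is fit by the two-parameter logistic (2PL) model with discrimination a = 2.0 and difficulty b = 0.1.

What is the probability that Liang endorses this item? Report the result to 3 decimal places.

0.731

P(θ) = 1 / (1 + exp(−a(θ − b)))
Exponent: 2.0 × (0.6 − 0.1) = 1.0000
1/(1 + e^{-1.0000}) = 0.7311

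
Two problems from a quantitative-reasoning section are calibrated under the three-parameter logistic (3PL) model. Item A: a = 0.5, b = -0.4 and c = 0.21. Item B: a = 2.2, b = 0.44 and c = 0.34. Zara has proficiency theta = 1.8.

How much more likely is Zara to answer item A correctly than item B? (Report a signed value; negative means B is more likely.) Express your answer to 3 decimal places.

-0.166

P(theta) = c + (1 − c) · 1 / (1 + exp(−a(theta − b)))
P_A = 0.8027
P_B = 0.9685
P_A − P_B = -0.1658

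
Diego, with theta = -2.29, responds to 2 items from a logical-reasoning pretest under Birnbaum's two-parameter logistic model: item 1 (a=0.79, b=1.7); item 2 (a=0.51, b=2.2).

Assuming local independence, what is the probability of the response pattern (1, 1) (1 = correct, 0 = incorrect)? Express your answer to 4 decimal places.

0.0038

P(theta) = 1 / (1 + exp(−a(theta − b)))
P_1 = 1/(1+e^{3.1521}) = 0.0410
P_2 = 1/(1+e^{2.2899}) = 0.0920
L = P_1 × P_2 = 0.0410 × 0.0920 = 0.00377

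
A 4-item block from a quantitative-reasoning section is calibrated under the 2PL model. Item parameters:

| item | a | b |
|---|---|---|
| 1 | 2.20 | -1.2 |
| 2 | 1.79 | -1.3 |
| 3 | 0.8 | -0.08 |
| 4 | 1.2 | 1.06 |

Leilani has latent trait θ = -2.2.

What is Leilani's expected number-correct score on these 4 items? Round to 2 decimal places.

0.44

P(θ) = 1 / (1 + exp(−a(θ − b)))
P_1 = 1/(1+e^{2.2000}) = 0.0998
P_2 = 1/(1+e^{1.6110}) = 0.1664
P_3 = 1/(1+e^{1.6960}) = 0.1550
P_4 = 1/(1+e^{3.9120}) = 0.0196
E[score] = 0.0998 + 0.1664 + 0.1550 + 0.0196 = 0.4408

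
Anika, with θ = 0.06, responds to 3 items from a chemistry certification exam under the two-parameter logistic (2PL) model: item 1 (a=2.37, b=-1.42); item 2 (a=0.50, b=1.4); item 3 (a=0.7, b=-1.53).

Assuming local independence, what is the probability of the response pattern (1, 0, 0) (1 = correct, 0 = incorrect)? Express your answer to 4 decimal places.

P(θ) = 1 / (1 + exp(−a(θ − b)))
P_1 = 1/(1+e^{-3.5076}) = 0.9709
P_2 = 1/(1+e^{0.6700}) = 0.3385
P_3 = 1/(1+e^{-1.1130}) = 0.7527
L = P_1 × (1−P_2) × (1−P_3) = 0.9709 × 0.6615 × 0.2473 = 0.15884

0.1588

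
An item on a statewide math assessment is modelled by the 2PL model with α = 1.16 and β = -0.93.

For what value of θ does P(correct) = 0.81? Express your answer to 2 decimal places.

P(θ) = 1 / (1 + exp(−α(θ − β)))
logit = ln(0.8100/0.1900) = 1.4500
θ = β + logit/(α) = -0.93 + 1.4500/1.1600 = 0.3200

0.32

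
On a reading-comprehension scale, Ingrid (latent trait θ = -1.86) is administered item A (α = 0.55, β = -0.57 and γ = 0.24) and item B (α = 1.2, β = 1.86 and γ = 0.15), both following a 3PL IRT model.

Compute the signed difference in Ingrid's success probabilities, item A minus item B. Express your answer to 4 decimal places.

0.3309

P(θ) = γ + (1 − γ) · 1 / (1 + exp(−α(θ − β)))
P_A = 0.4906
P_B = 0.1597
P_A − P_B = 0.3309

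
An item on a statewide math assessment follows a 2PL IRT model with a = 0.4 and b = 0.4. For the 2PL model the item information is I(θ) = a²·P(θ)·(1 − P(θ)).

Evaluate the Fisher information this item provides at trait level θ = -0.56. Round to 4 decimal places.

0.0386

P = 1/(1+e^{0.3840}) = 0.4052
P(1−P) = 0.4052 × 0.5948 = 0.2410
I = a² × P(1−P) = 0.4² × 0.2410 = 0.03856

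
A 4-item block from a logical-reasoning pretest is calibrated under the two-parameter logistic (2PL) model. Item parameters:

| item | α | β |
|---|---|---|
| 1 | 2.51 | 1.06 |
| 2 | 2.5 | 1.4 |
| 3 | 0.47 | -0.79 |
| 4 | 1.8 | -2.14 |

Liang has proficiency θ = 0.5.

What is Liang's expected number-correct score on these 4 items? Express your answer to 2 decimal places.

1.93

P(θ) = 1 / (1 + exp(−α(θ − β)))
P_1 = 1/(1+e^{1.4056}) = 0.1969
P_2 = 1/(1+e^{2.2500}) = 0.0953
P_3 = 1/(1+e^{-0.6063}) = 0.6471
P_4 = 1/(1+e^{-4.7520}) = 0.9914
E[score] = 0.1969 + 0.0953 + 0.6471 + 0.9914 = 1.9308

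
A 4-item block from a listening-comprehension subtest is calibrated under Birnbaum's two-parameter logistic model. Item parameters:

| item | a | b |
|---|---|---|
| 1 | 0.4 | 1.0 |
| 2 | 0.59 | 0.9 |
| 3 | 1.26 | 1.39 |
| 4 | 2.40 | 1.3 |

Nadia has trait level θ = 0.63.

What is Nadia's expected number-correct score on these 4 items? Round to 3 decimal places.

1.368

P(θ) = 1 / (1 + exp(−a(θ − b)))
P_1 = 1/(1+e^{0.1480}) = 0.4631
P_2 = 1/(1+e^{0.1593}) = 0.4603
P_3 = 1/(1+e^{0.9576}) = 0.2774
P_4 = 1/(1+e^{1.6080}) = 0.1669
E[score] = 0.4631 + 0.4603 + 0.2774 + 0.1669 = 1.3676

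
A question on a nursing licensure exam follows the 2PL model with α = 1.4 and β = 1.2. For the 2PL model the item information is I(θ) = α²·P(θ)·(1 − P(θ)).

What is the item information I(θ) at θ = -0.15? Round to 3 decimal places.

0.223

P = 1/(1+e^{1.8900}) = 0.1312
P(1−P) = 0.1312 × 0.8688 = 0.1140
I = α² × P(1−P) = 1.4² × 0.1140 = 0.22348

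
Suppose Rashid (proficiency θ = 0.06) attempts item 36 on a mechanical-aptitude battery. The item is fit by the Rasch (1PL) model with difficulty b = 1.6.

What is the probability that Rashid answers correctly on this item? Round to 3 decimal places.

P(θ) = 1 / (1 + exp(−(θ − b)))
Exponent: (0.06 − 1.6) = -1.5400
1/(1 + e^{1.5400}) = 0.1765
P = 0.1765

0.177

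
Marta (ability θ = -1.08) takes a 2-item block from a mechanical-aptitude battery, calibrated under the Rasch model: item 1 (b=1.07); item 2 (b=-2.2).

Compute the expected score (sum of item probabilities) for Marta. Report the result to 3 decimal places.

P(θ) = 1 / (1 + exp(−(θ − b)))
P_1 = 1/(1+e^{2.1500}) = 0.1043
P_2 = 1/(1+e^{-1.1200}) = 0.7540
E[score] = 0.1043 + 0.7540 = 0.8583

0.858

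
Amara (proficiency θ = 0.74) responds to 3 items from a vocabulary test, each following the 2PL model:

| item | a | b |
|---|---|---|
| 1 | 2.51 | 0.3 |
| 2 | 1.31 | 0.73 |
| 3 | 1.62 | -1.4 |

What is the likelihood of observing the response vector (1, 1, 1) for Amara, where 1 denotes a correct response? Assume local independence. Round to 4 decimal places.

P(θ) = 1 / (1 + exp(−a(θ − b)))
P_1 = 1/(1+e^{-1.1044}) = 0.7511
P_2 = 1/(1+e^{-0.0131}) = 0.5033
P_3 = 1/(1+e^{-3.4668}) = 0.9697
L = P_1 × P_2 × P_3 = 0.7511 × 0.5033 × 0.9697 = 0.36656

0.3666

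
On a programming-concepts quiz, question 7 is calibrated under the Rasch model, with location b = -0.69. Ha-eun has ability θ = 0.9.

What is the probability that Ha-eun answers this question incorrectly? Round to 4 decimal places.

0.1694

P(θ) = 1 / (1 + exp(−(θ − b)))
Exponent: (0.9 − (-0.69)) = 1.5900
1/(1 + e^{-1.5900}) = 0.8306
P = 0.8306
P(incorrect) = 1 − 0.8306 = 0.1694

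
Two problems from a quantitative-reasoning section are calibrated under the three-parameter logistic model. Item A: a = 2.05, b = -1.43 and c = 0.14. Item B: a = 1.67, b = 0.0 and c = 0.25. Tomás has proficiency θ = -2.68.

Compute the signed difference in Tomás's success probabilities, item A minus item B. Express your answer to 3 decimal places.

P(θ) = c + (1 − c) · 1 / (1 + exp(−a(θ − b)))
P_A = 0.2016
P_B = 0.2584
P_A − P_B = -0.0569

-0.057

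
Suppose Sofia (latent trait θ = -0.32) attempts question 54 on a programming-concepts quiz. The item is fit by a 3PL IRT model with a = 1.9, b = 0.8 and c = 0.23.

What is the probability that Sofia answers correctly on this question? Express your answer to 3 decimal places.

P(θ) = c + (1 − c) · 1 / (1 + exp(−a(θ − b)))
Exponent: 1.9 × (-0.32 − 0.8) = -2.1280
1/(1 + e^{2.1280}) = 0.1064
P = 0.23 + 0.77 × 0.1064 = 0.3119

0.312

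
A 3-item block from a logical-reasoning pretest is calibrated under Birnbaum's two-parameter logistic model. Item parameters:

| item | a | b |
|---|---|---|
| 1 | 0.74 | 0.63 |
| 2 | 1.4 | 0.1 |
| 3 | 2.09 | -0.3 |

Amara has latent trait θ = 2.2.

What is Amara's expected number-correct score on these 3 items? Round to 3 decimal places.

2.706

P(θ) = 1 / (1 + exp(−a(θ − b)))
P_1 = 1/(1+e^{-1.1618}) = 0.7617
P_2 = 1/(1+e^{-2.9400}) = 0.9498
P_3 = 1/(1+e^{-5.2250}) = 0.9946
E[score] = 0.7617 + 0.9498 + 0.9946 = 2.7061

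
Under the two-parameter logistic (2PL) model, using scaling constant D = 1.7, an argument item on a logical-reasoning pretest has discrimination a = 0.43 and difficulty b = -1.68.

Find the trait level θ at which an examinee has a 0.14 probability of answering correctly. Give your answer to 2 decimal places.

P(θ) = 1 / (1 + exp(−D·a(θ − b)))
logit = ln(0.1400/0.8600) = -1.8153
θ = b + logit/(1.7·a) = -1.68 + (-1.8153)/0.7310 = -4.1633

-4.16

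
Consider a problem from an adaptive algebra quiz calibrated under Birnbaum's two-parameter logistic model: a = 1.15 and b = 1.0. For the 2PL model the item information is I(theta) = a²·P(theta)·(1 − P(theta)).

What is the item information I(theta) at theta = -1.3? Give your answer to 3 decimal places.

P = 1/(1+e^{2.6450}) = 0.0663
P(1−P) = 0.0663 × 0.9337 = 0.0619
I = a² × P(1−P) = 1.15² × 0.0619 = 0.08187

0.082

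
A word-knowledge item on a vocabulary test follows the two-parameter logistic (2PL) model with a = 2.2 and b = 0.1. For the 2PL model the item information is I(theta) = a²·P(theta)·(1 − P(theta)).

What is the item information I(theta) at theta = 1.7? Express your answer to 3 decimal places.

0.135

P = 1/(1+e^{-3.5200}) = 0.9713
P(1−P) = 0.9713 × 0.0287 = 0.0279
I = a² × P(1−P) = 2.2² × 0.0279 = 0.13514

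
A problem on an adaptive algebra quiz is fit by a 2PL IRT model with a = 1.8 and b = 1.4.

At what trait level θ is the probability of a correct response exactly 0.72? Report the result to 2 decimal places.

1.92

P(θ) = 1 / (1 + exp(−a(θ − b)))
logit = ln(0.7200/0.2800) = 0.9445
θ = b + logit/(a) = 1.4 + 0.9445/1.8000 = 1.9247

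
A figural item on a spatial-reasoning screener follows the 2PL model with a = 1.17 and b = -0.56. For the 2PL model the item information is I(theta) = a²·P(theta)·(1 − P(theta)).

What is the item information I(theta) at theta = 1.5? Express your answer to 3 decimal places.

0.104

P = 1/(1+e^{-2.4102}) = 0.9176
P(1−P) = 0.9176 × 0.0824 = 0.0756
I = a² × P(1−P) = 1.17² × 0.0756 = 0.10350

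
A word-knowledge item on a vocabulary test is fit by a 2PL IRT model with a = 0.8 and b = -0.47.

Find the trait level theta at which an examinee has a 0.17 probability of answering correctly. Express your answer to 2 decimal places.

-2.45

P(theta) = 1 / (1 + exp(−a(theta − b)))
logit = ln(0.1700/0.8300) = -1.5856
theta = b + logit/(a) = -0.47 + (-1.5856)/0.8000 = -2.4520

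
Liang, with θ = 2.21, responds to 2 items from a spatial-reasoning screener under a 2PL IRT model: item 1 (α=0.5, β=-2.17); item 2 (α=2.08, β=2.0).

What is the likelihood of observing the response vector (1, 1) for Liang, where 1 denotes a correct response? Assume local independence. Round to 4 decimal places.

0.5464

P(θ) = 1 / (1 + exp(−α(θ − β)))
P_1 = 1/(1+e^{-2.1900}) = 0.8993
P_2 = 1/(1+e^{-0.4368}) = 0.6075
L = P_1 × P_2 = 0.8993 × 0.6075 = 0.54635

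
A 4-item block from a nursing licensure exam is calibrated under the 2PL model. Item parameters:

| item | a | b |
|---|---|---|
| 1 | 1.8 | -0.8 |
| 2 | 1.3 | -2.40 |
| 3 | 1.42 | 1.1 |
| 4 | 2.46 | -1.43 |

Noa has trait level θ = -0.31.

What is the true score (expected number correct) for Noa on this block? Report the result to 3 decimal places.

2.704

P(θ) = 1 / (1 + exp(−a(θ − b)))
P_1 = 1/(1+e^{-0.8820}) = 0.7072
P_2 = 1/(1+e^{-2.7170}) = 0.9380
P_3 = 1/(1+e^{2.0022}) = 0.1190
P_4 = 1/(1+e^{-2.7552}) = 0.9402
E[score] = 0.7072 + 0.9380 + 0.1190 + 0.9402 = 2.7044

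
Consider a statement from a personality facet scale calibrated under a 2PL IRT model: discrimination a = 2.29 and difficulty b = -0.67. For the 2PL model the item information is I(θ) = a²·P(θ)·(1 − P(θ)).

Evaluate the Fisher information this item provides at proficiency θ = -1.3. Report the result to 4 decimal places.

0.8107

P = 1/(1+e^{1.4427}) = 0.1911
P(1−P) = 0.1911 × 0.8089 = 0.1546
I = a² × P(1−P) = 2.29² × 0.1546 = 0.81073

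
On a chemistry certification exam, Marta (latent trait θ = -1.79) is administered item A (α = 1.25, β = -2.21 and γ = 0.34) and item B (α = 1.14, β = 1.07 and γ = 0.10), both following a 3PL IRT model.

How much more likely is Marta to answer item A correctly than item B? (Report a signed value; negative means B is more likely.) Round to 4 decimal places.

P(θ) = γ + (1 − γ) · 1 / (1 + exp(−α(θ − β)))
P_A = 0.7547
P_B = 0.1333
P_A − P_B = 0.6214

0.6214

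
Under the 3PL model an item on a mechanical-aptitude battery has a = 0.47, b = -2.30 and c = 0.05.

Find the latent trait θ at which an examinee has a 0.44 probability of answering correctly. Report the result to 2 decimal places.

-3.07

P(θ) = c + (1 − c) · 1 / (1 + exp(−a(θ − b)))
Remove guessing floor: (0.44 − 0.05)/(1 − 0.05) = 0.4105
logit = ln(0.4105/0.5895) = -0.3618
θ = b + logit/(a) = -2.30 + (-0.3618)/0.4700 = -3.0698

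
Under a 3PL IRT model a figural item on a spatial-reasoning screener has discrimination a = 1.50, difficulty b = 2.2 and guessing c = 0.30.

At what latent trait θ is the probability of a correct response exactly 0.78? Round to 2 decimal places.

P(θ) = c + (1 − c) · 1 / (1 + exp(−a(θ − b)))
Remove guessing floor: (0.78 − 0.30)/(1 − 0.30) = 0.6857
logit = ln(0.6857/0.3143) = 0.7802
θ = b + logit/(a) = 2.2 + 0.7802/1.5000 = 2.7201

2.72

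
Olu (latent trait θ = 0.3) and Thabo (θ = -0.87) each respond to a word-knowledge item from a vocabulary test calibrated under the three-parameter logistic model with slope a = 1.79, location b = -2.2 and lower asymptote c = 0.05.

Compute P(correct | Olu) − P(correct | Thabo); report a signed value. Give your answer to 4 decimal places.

P(θ) = c + (1 − c) · 1 / (1 + exp(−a(θ − b)))
P(Olu) = 0.9893  [exponent 4.4750]
P(Thabo) = 0.9196  [exponent 2.3807]
Difference = 0.9893 − 0.9196 = 0.0697

0.0697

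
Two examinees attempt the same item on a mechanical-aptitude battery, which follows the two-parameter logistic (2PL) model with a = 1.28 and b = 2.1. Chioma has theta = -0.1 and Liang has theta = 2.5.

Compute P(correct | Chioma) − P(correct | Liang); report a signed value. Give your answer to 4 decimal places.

P(theta) = 1 / (1 + exp(−a(theta − b)))
P(Chioma) = 0.0565  [exponent -2.8160]
P(Liang) = 0.6253  [exponent 0.5120]
Difference = 0.0565 − 0.6253 = -0.5688

-0.5688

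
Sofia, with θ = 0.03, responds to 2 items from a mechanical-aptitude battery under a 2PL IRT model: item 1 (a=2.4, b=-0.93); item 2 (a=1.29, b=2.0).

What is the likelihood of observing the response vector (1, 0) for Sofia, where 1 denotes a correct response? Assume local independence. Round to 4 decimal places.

0.8428

P(θ) = 1 / (1 + exp(−a(θ − b)))
P_1 = 1/(1+e^{-2.3040}) = 0.9092
P_2 = 1/(1+e^{2.5413}) = 0.0730
L = P_1 × (1−P_2) = 0.9092 × 0.9270 = 0.84282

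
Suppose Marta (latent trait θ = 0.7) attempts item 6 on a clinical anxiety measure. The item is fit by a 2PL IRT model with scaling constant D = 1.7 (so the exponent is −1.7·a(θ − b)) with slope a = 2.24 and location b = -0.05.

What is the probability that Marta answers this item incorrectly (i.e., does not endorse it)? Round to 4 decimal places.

P(θ) = 1 / (1 + exp(−D·a(θ − b)))
Exponent: 1.7 × 2.24 × (0.7 − (-0.05)) = 2.8560
1/(1 + e^{-2.8560}) = 0.9456
P = 0.9456
P(incorrect) = 1 − 0.9456 = 0.0544

0.0544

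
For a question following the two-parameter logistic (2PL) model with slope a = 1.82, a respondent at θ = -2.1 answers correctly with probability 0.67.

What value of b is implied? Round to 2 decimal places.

P(θ) = 1 / (1 + exp(−a(θ − b)))
logit(0.67) = ln(0.67/0.33) = 0.7082
b = θ − logit/(a) = -2.1 − 0.7082/1.8200 = -2.4891

-2.49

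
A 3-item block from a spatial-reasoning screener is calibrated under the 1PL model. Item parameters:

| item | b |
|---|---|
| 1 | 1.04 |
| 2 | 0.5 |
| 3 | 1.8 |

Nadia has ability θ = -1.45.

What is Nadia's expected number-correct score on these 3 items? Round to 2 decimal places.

0.24

P(θ) = 1 / (1 + exp(−(θ − b)))
P_1 = 1/(1+e^{2.4900}) = 0.0766
P_2 = 1/(1+e^{1.9500}) = 0.1246
P_3 = 1/(1+e^{3.2500}) = 0.0373
E[score] = 0.0766 + 0.1246 + 0.0373 = 0.2384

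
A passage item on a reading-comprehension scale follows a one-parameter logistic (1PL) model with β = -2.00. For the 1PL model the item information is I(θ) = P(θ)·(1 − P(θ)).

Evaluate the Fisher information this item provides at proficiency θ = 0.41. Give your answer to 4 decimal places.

P = 1/(1+e^{-2.4100}) = 0.9176
P(1−P) = 0.9176 × 0.0824 = 0.0756
I = P(1−P) = 0.07562

0.0756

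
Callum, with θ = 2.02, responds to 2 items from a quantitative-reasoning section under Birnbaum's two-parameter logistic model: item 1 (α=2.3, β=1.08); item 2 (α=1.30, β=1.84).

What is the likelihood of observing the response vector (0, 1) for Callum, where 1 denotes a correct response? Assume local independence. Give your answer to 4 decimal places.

P(θ) = 1 / (1 + exp(−α(θ − β)))
P_1 = 1/(1+e^{-2.1620}) = 0.8968
P_2 = 1/(1+e^{-0.2340}) = 0.5582
L = (1−P_1) × P_2 = 0.1032 × 0.5582 = 0.05762

0.0576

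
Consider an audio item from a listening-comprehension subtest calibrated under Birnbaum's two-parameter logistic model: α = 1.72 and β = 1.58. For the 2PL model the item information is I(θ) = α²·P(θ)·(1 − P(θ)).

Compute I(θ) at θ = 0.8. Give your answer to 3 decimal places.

P = 1/(1+e^{1.3416}) = 0.2072
P(1−P) = 0.2072 × 0.7928 = 0.1643
I = α² × P(1−P) = 1.72² × 0.1643 = 0.48605

0.486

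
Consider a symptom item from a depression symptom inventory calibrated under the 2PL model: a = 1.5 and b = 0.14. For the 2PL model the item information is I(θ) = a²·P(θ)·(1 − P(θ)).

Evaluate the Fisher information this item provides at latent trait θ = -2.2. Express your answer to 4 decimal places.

0.0634

P = 1/(1+e^{3.5100}) = 0.0290
P(1−P) = 0.0290 × 0.9710 = 0.0282
I = a² × P(1−P) = 1.5² × 0.0282 = 0.06342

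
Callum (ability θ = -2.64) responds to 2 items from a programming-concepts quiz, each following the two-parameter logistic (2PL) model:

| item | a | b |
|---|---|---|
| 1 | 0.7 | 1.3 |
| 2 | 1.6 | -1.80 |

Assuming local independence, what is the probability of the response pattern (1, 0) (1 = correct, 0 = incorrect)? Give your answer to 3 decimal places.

0.047

P(θ) = 1 / (1 + exp(−a(θ − b)))
P_1 = 1/(1+e^{2.7580}) = 0.0596
P_2 = 1/(1+e^{1.3440}) = 0.2069
L = P_1 × (1−P_2) = 0.0596 × 0.7931 = 0.04730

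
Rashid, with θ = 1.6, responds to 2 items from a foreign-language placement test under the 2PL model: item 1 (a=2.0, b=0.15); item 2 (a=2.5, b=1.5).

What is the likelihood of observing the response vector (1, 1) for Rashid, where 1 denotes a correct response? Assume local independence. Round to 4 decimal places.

P(θ) = 1 / (1 + exp(−a(θ − b)))
P_1 = 1/(1+e^{-2.9000}) = 0.9478
P_2 = 1/(1+e^{-0.2500}) = 0.5622
L = P_1 × P_2 = 0.9478 × 0.5622 = 0.53286

0.5329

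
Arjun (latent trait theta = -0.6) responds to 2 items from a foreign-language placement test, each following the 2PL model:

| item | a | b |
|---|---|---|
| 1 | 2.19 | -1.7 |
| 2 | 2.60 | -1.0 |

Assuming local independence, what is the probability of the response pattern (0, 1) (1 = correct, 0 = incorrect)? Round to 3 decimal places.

P(theta) = 1 / (1 + exp(−a(theta − b)))
P_1 = 1/(1+e^{-2.4090}) = 0.9175
P_2 = 1/(1+e^{-1.0400}) = 0.7389
L = (1−P_1) × P_2 = 0.0825 × 0.7389 = 0.06095

0.061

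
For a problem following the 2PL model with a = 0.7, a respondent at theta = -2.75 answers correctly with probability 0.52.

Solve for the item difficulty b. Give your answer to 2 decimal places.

-2.86

P(theta) = 1 / (1 + exp(−a(theta − b)))
logit(0.52) = ln(0.52/0.48) = 0.0800
b = theta − logit/(a) = -2.75 − 0.0800/0.7000 = -2.8643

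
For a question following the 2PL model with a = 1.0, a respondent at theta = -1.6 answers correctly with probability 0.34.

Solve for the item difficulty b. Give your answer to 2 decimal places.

P(theta) = 1 / (1 + exp(−a(theta − b)))
logit(0.34) = ln(0.34/0.66) = -0.6633
b = theta − logit/(a) = -1.6 − (-0.6633)/1.0000 = -0.9367

-0.94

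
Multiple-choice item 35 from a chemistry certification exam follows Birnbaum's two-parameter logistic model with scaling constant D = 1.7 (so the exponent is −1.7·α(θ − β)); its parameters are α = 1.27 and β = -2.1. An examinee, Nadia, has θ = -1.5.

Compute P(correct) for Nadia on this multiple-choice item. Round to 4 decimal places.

P(θ) = 1 / (1 + exp(−D·α(θ − β)))
Exponent: 1.7 × 1.27 × (-1.5 − (-2.1)) = 1.2954
1/(1 + e^{-1.2954}) = 0.7851
P = 0.7851

0.7851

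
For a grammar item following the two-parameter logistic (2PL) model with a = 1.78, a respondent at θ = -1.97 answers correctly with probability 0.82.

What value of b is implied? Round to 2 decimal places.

-2.82

P(θ) = 1 / (1 + exp(−a(θ − b)))
logit(0.82) = ln(0.82/0.18) = 1.5163
b = θ − logit/(a) = -1.97 − 1.5163/1.7800 = -2.8219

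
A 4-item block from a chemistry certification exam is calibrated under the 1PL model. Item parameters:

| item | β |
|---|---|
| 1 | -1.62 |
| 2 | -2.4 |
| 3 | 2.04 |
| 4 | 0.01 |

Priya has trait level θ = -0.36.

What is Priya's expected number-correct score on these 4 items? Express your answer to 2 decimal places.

P(θ) = 1 / (1 + exp(−(θ − β)))
P_1 = 1/(1+e^{-1.2600}) = 0.7790
P_2 = 1/(1+e^{-2.0400}) = 0.8849
P_3 = 1/(1+e^{2.4000}) = 0.0832
P_4 = 1/(1+e^{0.3700}) = 0.4085
E[score] = 0.7790 + 0.8849 + 0.0832 + 0.4085 = 2.1557

2.16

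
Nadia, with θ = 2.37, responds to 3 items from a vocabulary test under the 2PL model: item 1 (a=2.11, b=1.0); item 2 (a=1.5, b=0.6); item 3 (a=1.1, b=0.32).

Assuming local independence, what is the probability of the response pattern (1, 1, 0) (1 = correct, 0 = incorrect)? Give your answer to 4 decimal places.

0.0840

P(θ) = 1 / (1 + exp(−a(θ − b)))
P_1 = 1/(1+e^{-2.8907}) = 0.9474
P_2 = 1/(1+e^{-2.6550}) = 0.9343
P_3 = 1/(1+e^{-2.2550}) = 0.9051
L = P_1 × P_2 × (1−P_3) = 0.9474 × 0.9343 × 0.0949 = 0.08402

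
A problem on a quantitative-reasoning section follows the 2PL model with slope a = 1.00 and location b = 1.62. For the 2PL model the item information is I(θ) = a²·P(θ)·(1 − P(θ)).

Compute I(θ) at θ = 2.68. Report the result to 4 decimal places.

P = 1/(1+e^{-1.0600}) = 0.7427
P(1−P) = 0.7427 × 0.2573 = 0.1911
I = a² × P(1−P) = 1.00² × 0.1911 = 0.19110

0.1911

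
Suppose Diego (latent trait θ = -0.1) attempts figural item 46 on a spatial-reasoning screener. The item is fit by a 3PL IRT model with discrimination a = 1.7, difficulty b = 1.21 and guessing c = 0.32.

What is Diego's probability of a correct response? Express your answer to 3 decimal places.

P(θ) = c + (1 − c) · 1 / (1 + exp(−a(θ − b)))
Exponent: 1.7 × (-0.1 − 1.21) = -2.2270
1/(1 + e^{2.2270}) = 0.0974
P = 0.32 + 0.68 × 0.0974 = 0.3862

0.386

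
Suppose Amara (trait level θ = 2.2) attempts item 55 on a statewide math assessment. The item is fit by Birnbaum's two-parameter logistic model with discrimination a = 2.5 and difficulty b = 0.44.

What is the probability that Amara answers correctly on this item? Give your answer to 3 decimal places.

0.988

P(θ) = 1 / (1 + exp(−a(θ − b)))
Exponent: 2.5 × (2.2 − 0.44) = 4.4000
1/(1 + e^{-4.4000}) = 0.9879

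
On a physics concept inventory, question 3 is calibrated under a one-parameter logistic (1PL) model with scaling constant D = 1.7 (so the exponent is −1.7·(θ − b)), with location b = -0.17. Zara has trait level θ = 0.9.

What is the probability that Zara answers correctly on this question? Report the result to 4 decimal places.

P(θ) = 1 / (1 + exp(−D·(θ − b)))
Exponent: 1.7 × (0.9 − (-0.17)) = 1.8190
1/(1 + e^{-1.8190}) = 0.8604
P = 0.8604

0.8604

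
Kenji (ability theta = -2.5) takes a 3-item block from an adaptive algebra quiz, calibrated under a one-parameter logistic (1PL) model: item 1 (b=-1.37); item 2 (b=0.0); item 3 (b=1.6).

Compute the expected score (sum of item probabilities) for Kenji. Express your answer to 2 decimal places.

P(theta) = 1 / (1 + exp(−(theta − b)))
P_1 = 1/(1+e^{1.1300}) = 0.2442
P_2 = 1/(1+e^{2.5000}) = 0.0759
P_3 = 1/(1+e^{4.1000}) = 0.0163
E[score] = 0.2442 + 0.0759 + 0.0163 = 0.3363

0.34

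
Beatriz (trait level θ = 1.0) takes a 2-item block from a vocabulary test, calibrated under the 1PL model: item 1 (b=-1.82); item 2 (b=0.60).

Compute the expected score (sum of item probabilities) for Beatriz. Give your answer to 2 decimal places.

1.54

P(θ) = 1 / (1 + exp(−(θ − b)))
P_1 = 1/(1+e^{-2.8200}) = 0.9437
P_2 = 1/(1+e^{-0.4000}) = 0.5987
E[score] = 0.9437 + 0.5987 = 1.5424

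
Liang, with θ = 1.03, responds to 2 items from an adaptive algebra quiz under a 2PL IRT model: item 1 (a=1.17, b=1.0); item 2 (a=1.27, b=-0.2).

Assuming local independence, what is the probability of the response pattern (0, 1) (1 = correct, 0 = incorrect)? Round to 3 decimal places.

0.406

P(θ) = 1 / (1 + exp(−a(θ − b)))
P_1 = 1/(1+e^{-0.0351}) = 0.5088
P_2 = 1/(1+e^{-1.5621}) = 0.8267
L = (1−P_1) × P_2 = 0.4912 × 0.8267 = 0.40607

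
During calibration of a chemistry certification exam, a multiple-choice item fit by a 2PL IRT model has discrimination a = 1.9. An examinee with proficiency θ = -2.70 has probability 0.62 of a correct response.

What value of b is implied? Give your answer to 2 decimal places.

P(θ) = 1 / (1 + exp(−a(θ − b)))
logit(0.62) = ln(0.62/0.38) = 0.4895
b = θ − logit/(a) = -2.70 − 0.4895/1.9000 = -2.9577

-2.96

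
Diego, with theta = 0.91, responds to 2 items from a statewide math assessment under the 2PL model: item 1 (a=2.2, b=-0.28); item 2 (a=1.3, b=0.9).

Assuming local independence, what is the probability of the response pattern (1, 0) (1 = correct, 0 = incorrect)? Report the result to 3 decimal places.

P(theta) = 1 / (1 + exp(−a(theta − b)))
P_1 = 1/(1+e^{-2.6180}) = 0.9320
P_2 = 1/(1+e^{-0.0130}) = 0.5032
L = P_1 × (1−P_2) = 0.9320 × 0.4968 = 0.46298

0.463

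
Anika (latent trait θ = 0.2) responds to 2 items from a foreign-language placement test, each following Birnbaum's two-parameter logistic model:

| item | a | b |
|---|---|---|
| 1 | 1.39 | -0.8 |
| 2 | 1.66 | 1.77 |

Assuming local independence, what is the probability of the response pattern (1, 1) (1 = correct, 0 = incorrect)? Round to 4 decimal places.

0.0550

P(θ) = 1 / (1 + exp(−a(θ − b)))
P_1 = 1/(1+e^{-1.3900}) = 0.8006
P_2 = 1/(1+e^{2.6062}) = 0.0687
L = P_1 × P_2 = 0.8006 × 0.0687 = 0.05503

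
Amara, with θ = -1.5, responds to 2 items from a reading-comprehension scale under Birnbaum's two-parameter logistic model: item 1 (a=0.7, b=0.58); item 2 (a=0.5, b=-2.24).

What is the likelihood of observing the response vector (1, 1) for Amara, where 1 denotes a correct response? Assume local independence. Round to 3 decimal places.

0.112

P(θ) = 1 / (1 + exp(−a(θ − b)))
P_1 = 1/(1+e^{1.4560}) = 0.1891
P_2 = 1/(1+e^{-0.3700}) = 0.5915
L = P_1 × P_2 = 0.1891 × 0.5915 = 0.11183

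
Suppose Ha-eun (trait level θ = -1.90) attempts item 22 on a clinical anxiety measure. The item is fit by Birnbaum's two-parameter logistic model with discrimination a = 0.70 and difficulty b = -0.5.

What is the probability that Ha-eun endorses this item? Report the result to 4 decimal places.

P(θ) = 1 / (1 + exp(−a(θ − b)))
Exponent: 0.70 × (-1.90 − (-0.5)) = -0.9800
1/(1 + e^{0.9800}) = 0.2729

0.2729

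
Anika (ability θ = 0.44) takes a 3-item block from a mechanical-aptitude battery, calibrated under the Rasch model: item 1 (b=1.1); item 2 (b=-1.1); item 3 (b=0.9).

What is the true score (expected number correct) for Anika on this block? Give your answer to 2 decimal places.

P(θ) = 1 / (1 + exp(−(θ − b)))
P_1 = 1/(1+e^{0.6600}) = 0.3407
P_2 = 1/(1+e^{-1.5400}) = 0.8235
P_3 = 1/(1+e^{0.4600}) = 0.3870
E[score] = 0.3407 + 0.8235 + 0.3870 = 1.5512

1.55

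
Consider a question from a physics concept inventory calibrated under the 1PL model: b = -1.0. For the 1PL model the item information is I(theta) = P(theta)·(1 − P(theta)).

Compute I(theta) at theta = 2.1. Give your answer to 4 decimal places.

P = 1/(1+e^{-3.1000}) = 0.9569
P(1−P) = 0.9569 × 0.0431 = 0.0412
I = P(1−P) = 0.04125

0.0412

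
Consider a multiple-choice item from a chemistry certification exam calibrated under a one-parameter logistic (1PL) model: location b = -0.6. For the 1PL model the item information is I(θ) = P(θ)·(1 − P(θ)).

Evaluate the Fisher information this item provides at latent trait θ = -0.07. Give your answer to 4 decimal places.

0.2332

P = 1/(1+e^{-0.5300}) = 0.6295
P(1−P) = 0.6295 × 0.3705 = 0.2332
I = P(1−P) = 0.23323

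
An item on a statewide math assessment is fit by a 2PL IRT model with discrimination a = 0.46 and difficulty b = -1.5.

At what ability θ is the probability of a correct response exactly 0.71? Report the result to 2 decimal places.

0.45

P(θ) = 1 / (1 + exp(−a(θ − b)))
logit = ln(0.7100/0.2900) = 0.8954
θ = b + logit/(a) = -1.5 + 0.8954/0.4600 = 0.4465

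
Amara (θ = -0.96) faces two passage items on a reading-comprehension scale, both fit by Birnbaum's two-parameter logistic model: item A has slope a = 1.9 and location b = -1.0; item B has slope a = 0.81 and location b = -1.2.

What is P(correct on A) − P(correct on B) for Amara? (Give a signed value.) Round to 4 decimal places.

P(θ) = 1 / (1 + exp(−a(θ − b)))
P_A = 0.5190
P_B = 0.5484
P_A − P_B = -0.0295

-0.0295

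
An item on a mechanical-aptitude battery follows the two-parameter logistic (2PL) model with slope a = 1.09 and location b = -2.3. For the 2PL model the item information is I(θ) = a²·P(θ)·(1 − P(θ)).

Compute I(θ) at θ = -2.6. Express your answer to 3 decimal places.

P = 1/(1+e^{0.3270}) = 0.4190
P(1−P) = 0.4190 × 0.5810 = 0.2434
I = a² × P(1−P) = 1.09² × 0.2434 = 0.28922

0.289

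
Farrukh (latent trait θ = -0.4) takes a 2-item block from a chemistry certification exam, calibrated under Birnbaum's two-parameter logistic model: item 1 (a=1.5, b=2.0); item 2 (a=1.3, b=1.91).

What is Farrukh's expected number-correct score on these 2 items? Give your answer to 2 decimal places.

P(θ) = 1 / (1 + exp(−a(θ − b)))
P_1 = 1/(1+e^{3.6000}) = 0.0266
P_2 = 1/(1+e^{3.0030}) = 0.0473
E[score] = 0.0266 + 0.0473 = 0.0739

0.07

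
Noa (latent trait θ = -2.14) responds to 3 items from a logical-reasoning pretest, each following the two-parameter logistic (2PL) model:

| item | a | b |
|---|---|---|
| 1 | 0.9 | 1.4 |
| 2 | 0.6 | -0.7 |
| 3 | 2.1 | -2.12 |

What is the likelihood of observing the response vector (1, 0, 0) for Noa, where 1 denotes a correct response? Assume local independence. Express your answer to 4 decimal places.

P(θ) = 1 / (1 + exp(−a(θ − b)))
P_1 = 1/(1+e^{3.1860}) = 0.0397
P_2 = 1/(1+e^{0.8640}) = 0.2965
P_3 = 1/(1+e^{0.0420}) = 0.4895
L = P_1 × (1−P_2) × (1−P_3) = 0.0397 × 0.7035 × 0.5105 = 0.01426

0.0143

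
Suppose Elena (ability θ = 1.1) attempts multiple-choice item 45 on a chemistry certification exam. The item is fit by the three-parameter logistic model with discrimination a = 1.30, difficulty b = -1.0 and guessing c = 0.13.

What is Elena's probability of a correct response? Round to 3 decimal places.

0.947

P(θ) = c + (1 − c) · 1 / (1 + exp(−a(θ − b)))
Exponent: 1.30 × (1.1 − (-1.0)) = 2.7300
1/(1 + e^{-2.7300}) = 0.9388
P = 0.13 + 0.87 × 0.9388 = 0.9467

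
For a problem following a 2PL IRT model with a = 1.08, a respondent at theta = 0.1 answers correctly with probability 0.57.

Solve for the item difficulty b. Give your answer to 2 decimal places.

P(theta) = 1 / (1 + exp(−a(theta − b)))
logit(0.57) = ln(0.57/0.43) = 0.2819
b = theta − logit/(a) = 0.1 − 0.2819/1.0800 = -0.1610

-0.16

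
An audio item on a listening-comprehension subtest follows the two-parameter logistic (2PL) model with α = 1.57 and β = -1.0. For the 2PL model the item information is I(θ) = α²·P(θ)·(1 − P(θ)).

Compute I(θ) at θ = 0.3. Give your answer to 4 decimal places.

0.2508

P = 1/(1+e^{-2.0410}) = 0.8850
P(1−P) = 0.8850 × 0.1150 = 0.1017
I = α² × P(1−P) = 1.57² × 0.1017 = 0.25080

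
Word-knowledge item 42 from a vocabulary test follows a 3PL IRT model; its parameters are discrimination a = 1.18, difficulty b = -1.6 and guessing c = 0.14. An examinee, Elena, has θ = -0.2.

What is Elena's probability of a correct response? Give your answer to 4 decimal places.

P(θ) = c + (1 − c) · 1 / (1 + exp(−a(θ − b)))
Exponent: 1.18 × (-0.2 − (-1.6)) = 1.6520
1/(1 + e^{-1.6520}) = 0.8392
P = 0.14 + 0.86 × 0.8392 = 0.8617

0.8617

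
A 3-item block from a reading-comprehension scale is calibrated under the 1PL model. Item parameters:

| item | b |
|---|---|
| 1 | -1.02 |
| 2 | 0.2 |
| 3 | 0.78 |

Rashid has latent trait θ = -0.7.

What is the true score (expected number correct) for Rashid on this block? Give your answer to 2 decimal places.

P(θ) = 1 / (1 + exp(−(θ − b)))
P_1 = 1/(1+e^{-0.3200}) = 0.5793
P_2 = 1/(1+e^{0.9000}) = 0.2891
P_3 = 1/(1+e^{1.4800}) = 0.1854
E[score] = 0.5793 + 0.2891 + 0.1854 = 1.0538

1.05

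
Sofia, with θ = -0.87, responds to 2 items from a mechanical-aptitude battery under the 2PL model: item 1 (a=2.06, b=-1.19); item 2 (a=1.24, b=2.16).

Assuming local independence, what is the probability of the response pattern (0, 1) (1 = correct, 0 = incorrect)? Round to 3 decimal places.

P(θ) = 1 / (1 + exp(−a(θ − b)))
P_1 = 1/(1+e^{-0.6592}) = 0.6591
P_2 = 1/(1+e^{3.7572}) = 0.0228
L = (1−P_1) × P_2 = 0.3409 × 0.0228 = 0.00778

0.008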